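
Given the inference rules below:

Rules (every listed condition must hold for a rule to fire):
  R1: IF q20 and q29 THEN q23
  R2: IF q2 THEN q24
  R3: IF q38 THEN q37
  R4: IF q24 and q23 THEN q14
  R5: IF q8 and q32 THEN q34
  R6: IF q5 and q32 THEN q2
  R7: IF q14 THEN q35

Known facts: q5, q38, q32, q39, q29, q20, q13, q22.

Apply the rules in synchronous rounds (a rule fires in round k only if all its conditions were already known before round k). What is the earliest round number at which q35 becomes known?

4

[1] R1 [IF q20 and q29 THEN q23]; R3 [IF q38 THEN q37]; R6 [IF q5 and q32 THEN q2]. ⇒ new: q23, q37, q2.
[2] R2 [IF q2 THEN q24]. ⇒ new: q24.
[3] R4 [IF q24 and q23 THEN q14]. ⇒ new: q14.
[4] R7 [IF q14 THEN q35]. ⇒ new: q35.
q35 first appears in round 4.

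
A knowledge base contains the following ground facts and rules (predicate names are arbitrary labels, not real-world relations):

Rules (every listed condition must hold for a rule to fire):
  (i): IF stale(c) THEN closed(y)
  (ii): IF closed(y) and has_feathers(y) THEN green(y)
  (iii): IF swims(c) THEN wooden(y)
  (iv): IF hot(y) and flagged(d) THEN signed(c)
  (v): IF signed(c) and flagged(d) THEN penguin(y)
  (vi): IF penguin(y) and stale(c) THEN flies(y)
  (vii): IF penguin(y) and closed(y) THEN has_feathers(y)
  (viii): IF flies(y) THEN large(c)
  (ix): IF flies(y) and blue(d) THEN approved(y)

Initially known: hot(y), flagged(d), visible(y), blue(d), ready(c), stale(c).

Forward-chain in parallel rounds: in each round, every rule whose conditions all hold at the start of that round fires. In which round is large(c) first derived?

4

Round 1: (i) [IF stale(c) THEN closed(y)]; (iv) [IF hot(y) and flagged(d) THEN signed(c)]. Adds closed(y), signed(c).
Round 2: (v) [IF signed(c) and flagged(d) THEN penguin(y)]. Adds penguin(y).
Round 3: (vi) [IF penguin(y) and stale(c) THEN flies(y)]; (vii) [IF penguin(y) and closed(y) THEN has_feathers(y)]. Adds flies(y), has_feathers(y).
Round 4: (ii) [IF closed(y) and has_feathers(y) THEN green(y)]; (viii) [IF flies(y) THEN large(c)]; (ix) [IF flies(y) and blue(d) THEN approved(y)]. Adds green(y), large(c), approved(y).
large(c) first appears in round 4.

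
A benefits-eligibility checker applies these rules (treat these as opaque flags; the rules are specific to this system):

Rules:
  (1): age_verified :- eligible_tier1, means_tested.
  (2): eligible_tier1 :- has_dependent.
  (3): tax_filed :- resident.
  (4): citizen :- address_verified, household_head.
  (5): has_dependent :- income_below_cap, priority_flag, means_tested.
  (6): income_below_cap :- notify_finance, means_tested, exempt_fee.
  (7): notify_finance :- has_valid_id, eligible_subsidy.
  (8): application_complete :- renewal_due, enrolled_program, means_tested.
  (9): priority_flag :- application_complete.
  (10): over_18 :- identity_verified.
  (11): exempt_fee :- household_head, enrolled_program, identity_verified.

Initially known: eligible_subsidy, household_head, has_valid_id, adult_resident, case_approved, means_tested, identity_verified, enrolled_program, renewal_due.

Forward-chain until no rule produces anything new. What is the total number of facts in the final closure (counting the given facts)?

18

Round 1 — (7), (8), (10), (11), derive notify_finance, application_complete, over_18, exempt_fee.
Round 2 — (6), (9), derive income_below_cap, priority_flag.
Round 3 — (5), derive has_dependent.
Round 4 — (2), derive eligible_tier1.
Round 5 — (1), derive age_verified.
Closure: {adult_resident, age_verified, application_complete, case_approved, eligible_subsidy, eligible_tier1, enrolled_program, exempt_fee, has_dependent, has_valid_id, household_head, identity_verified, income_below_cap, means_tested, notify_finance, over_18, priority_flag, renewal_due} — 18 facts.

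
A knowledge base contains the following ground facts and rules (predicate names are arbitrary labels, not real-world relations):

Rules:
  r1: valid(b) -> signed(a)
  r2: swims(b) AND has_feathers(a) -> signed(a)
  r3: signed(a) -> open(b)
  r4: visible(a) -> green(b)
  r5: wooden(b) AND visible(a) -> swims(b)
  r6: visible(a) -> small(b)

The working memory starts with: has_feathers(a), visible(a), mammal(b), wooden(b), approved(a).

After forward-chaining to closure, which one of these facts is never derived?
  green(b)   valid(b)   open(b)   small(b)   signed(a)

valid(b)

[1] r4 [visible(a) -> green(b)]; r5 [wooden(b) AND visible(a) -> swims(b)]; r6 [visible(a) -> small(b)]. ⇒ new: green(b), swims(b), small(b).
[2] r2 [swims(b) AND has_feathers(a) -> signed(a)]. ⇒ new: signed(a).
[3] r3 [signed(a) -> open(b)]. ⇒ new: open(b).
Derived: open(b) (round 3), green(b) (round 1), small(b) (round 1), signed(a) (round 2). valid(b) never appears in any round.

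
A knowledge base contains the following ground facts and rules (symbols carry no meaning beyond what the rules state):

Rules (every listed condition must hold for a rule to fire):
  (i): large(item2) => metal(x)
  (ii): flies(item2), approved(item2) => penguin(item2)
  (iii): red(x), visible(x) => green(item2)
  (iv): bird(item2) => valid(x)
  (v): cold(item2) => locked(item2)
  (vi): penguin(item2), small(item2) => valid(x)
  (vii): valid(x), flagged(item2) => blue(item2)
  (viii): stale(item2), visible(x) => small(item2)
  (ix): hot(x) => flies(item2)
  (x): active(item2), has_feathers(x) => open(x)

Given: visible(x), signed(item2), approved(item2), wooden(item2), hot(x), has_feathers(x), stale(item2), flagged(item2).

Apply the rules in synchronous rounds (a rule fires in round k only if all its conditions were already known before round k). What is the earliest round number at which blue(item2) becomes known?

4

Round 1: (viii) [stale(item2), visible(x) => small(item2)]; (ix) [hot(x) => flies(item2)]. New: small(item2), flies(item2).
Round 2: (ii) [flies(item2), approved(item2) => penguin(item2)]. New: penguin(item2).
Round 3: (vi) [penguin(item2), small(item2) => valid(x)]. New: valid(x).
Round 4: (vii) [valid(x), flagged(item2) => blue(item2)]. New: blue(item2).
blue(item2) first appears in round 4.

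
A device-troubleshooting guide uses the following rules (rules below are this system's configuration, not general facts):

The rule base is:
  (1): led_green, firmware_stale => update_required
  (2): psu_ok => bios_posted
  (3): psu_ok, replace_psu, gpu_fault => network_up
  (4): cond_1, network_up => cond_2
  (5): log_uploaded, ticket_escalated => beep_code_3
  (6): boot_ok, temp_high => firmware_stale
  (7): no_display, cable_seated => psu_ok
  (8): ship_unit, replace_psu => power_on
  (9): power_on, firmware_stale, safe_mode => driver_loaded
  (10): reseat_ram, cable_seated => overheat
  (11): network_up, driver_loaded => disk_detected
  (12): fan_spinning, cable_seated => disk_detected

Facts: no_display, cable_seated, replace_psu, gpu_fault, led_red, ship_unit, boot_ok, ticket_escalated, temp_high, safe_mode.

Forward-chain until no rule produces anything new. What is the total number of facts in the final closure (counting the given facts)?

17

[1] (6) [boot_ok, temp_high => firmware_stale]; (7) [no_display, cable_seated => psu_ok]; (8) [ship_unit, replace_psu => power_on]. ⇒ new: firmware_stale, psu_ok, power_on.
[2] (2) [psu_ok => bios_posted]; (3) [psu_ok, replace_psu, gpu_fault => network_up]; (9) [power_on, firmware_stale, safe_mode => driver_loaded]. ⇒ new: bios_posted, network_up, driver_loaded.
[3] (11) [network_up, driver_loaded => disk_detected]. ⇒ new: disk_detected.
Closure: {bios_posted, boot_ok, cable_seated, disk_detected, driver_loaded, firmware_stale, gpu_fault, led_red, network_up, no_display, power_on, psu_ok, replace_psu, safe_mode, ship_unit, temp_high, ticket_escalated} — 17 facts.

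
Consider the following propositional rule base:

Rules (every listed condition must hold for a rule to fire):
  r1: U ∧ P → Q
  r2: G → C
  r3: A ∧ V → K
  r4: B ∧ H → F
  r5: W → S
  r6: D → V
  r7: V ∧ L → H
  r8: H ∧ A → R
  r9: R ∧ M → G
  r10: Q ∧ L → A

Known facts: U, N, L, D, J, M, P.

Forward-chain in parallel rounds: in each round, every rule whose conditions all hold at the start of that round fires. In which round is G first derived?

4

Round 1: r1 [U ∧ P → Q]; r6 [D → V]. New: Q, V.
Round 2: r7 [V ∧ L → H]; r10 [Q ∧ L → A]. New: H, A.
Round 3: r3 [A ∧ V → K]; r8 [H ∧ A → R]. New: K, R.
Round 4: r9 [R ∧ M → G]. New: G.
G first appears in round 4.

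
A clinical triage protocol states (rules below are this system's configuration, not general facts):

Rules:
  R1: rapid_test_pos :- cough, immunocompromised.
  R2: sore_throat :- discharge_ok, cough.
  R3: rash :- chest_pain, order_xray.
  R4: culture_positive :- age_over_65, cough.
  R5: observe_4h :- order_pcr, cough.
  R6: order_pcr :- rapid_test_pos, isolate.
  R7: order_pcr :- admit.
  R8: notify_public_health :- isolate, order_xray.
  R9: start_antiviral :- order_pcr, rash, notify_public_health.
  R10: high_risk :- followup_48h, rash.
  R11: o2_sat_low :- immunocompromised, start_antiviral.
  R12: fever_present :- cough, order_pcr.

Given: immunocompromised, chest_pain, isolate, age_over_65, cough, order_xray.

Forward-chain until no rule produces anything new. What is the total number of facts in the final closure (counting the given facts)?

[1] R1 [rapid_test_pos :- cough, immunocompromised.]; R3 [rash :- chest_pain, order_xray.]; R4 [culture_positive :- age_over_65, cough.]; R8 [notify_public_health :- isolate, order_xray.]. ⇒ new: rapid_test_pos, rash, culture_positive, notify_public_health.
[2] R6 [order_pcr :- rapid_test_pos, isolate.]. ⇒ new: order_pcr.
[3] R5 [observe_4h :- order_pcr, cough.]; R9 [start_antiviral :- order_pcr, rash, notify_public_health.]; R12 [fever_present :- cough, order_pcr.]. ⇒ new: observe_4h, start_antiviral, fever_present.
[4] R11 [o2_sat_low :- immunocompromised, start_antiviral.]. ⇒ new: o2_sat_low.
Closure: {age_over_65, chest_pain, cough, culture_positive, fever_present, immunocompromised, isolate, notify_public_health, o2_sat_low, observe_4h, order_pcr, order_xray, rapid_test_pos, rash, start_antiviral} — 15 facts.

15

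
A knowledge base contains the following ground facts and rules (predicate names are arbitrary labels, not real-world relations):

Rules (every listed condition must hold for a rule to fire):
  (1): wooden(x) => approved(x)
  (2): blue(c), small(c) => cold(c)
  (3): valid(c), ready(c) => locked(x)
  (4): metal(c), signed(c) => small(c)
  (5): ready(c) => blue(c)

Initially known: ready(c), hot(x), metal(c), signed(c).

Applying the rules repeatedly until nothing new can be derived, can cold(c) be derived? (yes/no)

Round 1 — (4), (5), derive small(c), blue(c).
Round 2 — (2), derive cold(c).
cold(c) appears in round 2, so it is derivable.

yes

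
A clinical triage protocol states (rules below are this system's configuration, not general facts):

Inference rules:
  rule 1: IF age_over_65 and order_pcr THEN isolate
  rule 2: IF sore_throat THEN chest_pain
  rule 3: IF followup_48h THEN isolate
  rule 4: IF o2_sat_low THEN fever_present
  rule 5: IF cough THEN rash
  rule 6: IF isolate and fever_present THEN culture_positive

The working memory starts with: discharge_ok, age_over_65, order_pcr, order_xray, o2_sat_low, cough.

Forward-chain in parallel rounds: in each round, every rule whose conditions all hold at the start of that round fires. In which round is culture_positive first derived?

Round 1 — rule 1, rule 4, rule 5, derive isolate, fever_present, rash.
Round 2 — rule 6, derive culture_positive.
culture_positive first appears in round 2.

2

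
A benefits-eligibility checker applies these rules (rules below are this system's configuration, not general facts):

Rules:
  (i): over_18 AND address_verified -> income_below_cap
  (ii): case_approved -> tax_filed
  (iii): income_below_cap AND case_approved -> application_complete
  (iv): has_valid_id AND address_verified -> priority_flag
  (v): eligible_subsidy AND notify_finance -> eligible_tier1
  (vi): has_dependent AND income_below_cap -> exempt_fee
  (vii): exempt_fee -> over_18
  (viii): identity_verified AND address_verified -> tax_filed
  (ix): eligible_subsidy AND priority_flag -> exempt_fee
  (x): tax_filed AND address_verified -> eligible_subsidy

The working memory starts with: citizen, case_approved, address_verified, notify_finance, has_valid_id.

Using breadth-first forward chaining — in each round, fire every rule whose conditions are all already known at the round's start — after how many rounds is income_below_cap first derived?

5

Round 1: (ii) [case_approved -> tax_filed]; (iv) [has_valid_id AND address_verified -> priority_flag]. Adds tax_filed, priority_flag.
Round 2: (x) [tax_filed AND address_verified -> eligible_subsidy]. Adds eligible_subsidy.
Round 3: (v) [eligible_subsidy AND notify_finance -> eligible_tier1]; (ix) [eligible_subsidy AND priority_flag -> exempt_fee]. Adds eligible_tier1, exempt_fee.
Round 4: (vii) [exempt_fee -> over_18]. Adds over_18.
Round 5: (i) [over_18 AND address_verified -> income_below_cap]. Adds income_below_cap.
income_below_cap first appears in round 5.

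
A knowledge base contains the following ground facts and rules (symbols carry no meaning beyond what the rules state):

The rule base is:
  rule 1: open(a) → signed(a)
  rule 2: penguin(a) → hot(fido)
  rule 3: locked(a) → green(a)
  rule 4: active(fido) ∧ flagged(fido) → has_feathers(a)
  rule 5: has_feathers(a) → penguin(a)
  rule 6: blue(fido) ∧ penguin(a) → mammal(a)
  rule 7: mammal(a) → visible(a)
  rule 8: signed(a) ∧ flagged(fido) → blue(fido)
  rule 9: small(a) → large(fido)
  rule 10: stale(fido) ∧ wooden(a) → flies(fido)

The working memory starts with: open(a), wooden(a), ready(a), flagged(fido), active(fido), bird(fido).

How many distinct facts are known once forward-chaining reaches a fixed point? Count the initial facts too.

[1] rule 1 [open(a) → signed(a)]; rule 4 [active(fido) ∧ flagged(fido) → has_feathers(a)]. ⇒ new: signed(a), has_feathers(a).
[2] rule 5 [has_feathers(a) → penguin(a)]; rule 8 [signed(a) ∧ flagged(fido) → blue(fido)]. ⇒ new: penguin(a), blue(fido).
[3] rule 2 [penguin(a) → hot(fido)]; rule 6 [blue(fido) ∧ penguin(a) → mammal(a)]. ⇒ new: hot(fido), mammal(a).
[4] rule 7 [mammal(a) → visible(a)]. ⇒ new: visible(a).
Closure: {active(fido), bird(fido), blue(fido), flagged(fido), has_feathers(a), hot(fido), mammal(a), open(a), penguin(a), ready(a), signed(a), visible(a), wooden(a)} — 13 facts.

13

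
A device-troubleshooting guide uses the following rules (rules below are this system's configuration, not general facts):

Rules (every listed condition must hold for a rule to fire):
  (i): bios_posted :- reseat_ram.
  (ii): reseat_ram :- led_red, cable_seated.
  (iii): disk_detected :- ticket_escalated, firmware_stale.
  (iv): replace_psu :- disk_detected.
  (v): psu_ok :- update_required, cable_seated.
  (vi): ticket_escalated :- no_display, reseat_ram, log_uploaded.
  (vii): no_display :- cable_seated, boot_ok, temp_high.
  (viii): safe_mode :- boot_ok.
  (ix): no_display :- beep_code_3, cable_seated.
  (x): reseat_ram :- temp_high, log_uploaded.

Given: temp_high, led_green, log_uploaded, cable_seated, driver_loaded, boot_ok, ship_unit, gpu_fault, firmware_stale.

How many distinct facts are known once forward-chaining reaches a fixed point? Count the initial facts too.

Round 1: (vii) [no_display :- cable_seated, boot_ok, temp_high.]; (viii) [safe_mode :- boot_ok.]; (x) [reseat_ram :- temp_high, log_uploaded.]. Adds no_display, safe_mode, reseat_ram.
Round 2: (i) [bios_posted :- reseat_ram.]; (vi) [ticket_escalated :- no_display, reseat_ram, log_uploaded.]. Adds bios_posted, ticket_escalated.
Round 3: (iii) [disk_detected :- ticket_escalated, firmware_stale.]. Adds disk_detected.
Round 4: (iv) [replace_psu :- disk_detected.]. Adds replace_psu.
Closure: {bios_posted, boot_ok, cable_seated, disk_detected, driver_loaded, firmware_stale, gpu_fault, led_green, log_uploaded, no_display, replace_psu, reseat_ram, safe_mode, ship_unit, temp_high, ticket_escalated} — 16 facts.

16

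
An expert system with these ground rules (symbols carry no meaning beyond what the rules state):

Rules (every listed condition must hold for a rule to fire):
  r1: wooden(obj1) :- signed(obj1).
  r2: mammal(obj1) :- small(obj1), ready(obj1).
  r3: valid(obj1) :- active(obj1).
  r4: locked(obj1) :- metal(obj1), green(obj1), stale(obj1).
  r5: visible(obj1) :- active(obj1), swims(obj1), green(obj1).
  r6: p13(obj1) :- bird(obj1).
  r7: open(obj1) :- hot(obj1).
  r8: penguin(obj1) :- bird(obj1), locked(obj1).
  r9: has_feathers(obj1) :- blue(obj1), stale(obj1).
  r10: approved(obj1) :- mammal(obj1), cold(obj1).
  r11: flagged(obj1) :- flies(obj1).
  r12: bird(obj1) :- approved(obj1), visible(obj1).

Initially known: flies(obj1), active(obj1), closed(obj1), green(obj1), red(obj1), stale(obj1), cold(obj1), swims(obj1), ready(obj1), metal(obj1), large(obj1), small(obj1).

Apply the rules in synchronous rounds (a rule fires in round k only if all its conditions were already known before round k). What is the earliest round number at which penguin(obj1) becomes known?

4

Round 1: r2 [mammal(obj1) :- small(obj1), ready(obj1).]; r3 [valid(obj1) :- active(obj1).]; r4 [locked(obj1) :- metal(obj1), green(obj1), stale(obj1).]; r5 [visible(obj1) :- active(obj1), swims(obj1), green(obj1).]; r11 [flagged(obj1) :- flies(obj1).]. Adds mammal(obj1), valid(obj1), locked(obj1), visible(obj1), flagged(obj1).
Round 2: r10 [approved(obj1) :- mammal(obj1), cold(obj1).]. Adds approved(obj1).
Round 3: r12 [bird(obj1) :- approved(obj1), visible(obj1).]. Adds bird(obj1).
Round 4: r6 [p13(obj1) :- bird(obj1).]; r8 [penguin(obj1) :- bird(obj1), locked(obj1).]. Adds p13(obj1), penguin(obj1).
penguin(obj1) first appears in round 4.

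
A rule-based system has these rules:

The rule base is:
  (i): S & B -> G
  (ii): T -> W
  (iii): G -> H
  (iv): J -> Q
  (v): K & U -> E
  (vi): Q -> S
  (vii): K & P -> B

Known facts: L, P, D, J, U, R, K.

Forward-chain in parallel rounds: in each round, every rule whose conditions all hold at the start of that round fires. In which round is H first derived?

Round 1: (iv) [J -> Q]; (v) [K & U -> E]; (vii) [K & P -> B]. Adds Q, E, B.
Round 2: (vi) [Q -> S]. Adds S.
Round 3: (i) [S & B -> G]. Adds G.
Round 4: (iii) [G -> H]. Adds H.
H first appears in round 4.

4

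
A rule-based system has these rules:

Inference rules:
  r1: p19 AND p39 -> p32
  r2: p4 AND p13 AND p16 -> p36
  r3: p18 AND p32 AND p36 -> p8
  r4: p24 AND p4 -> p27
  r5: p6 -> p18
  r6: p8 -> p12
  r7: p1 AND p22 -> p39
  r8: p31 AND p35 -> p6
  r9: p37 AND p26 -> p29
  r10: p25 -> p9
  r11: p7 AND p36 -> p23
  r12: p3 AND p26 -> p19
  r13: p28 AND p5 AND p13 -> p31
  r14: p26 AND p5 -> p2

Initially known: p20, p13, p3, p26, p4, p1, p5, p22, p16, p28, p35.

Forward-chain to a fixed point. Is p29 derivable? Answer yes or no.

Round 1: r2 [p4 AND p13 AND p16 -> p36]; r7 [p1 AND p22 -> p39]; r12 [p3 AND p26 -> p19]; r13 [p28 AND p5 AND p13 -> p31]; r14 [p26 AND p5 -> p2]. New: p36, p39, p19, p31, p2.
Round 2: r1 [p19 AND p39 -> p32]; r8 [p31 AND p35 -> p6]. New: p32, p6.
Round 3: r5 [p6 -> p18]. New: p18.
Round 4: r3 [p18 AND p32 AND p36 -> p8]. New: p8.
Round 5: r6 [p8 -> p12]. New: p12.
Fixed point reached. p29 is concluded only by r9; r9 needs p37 (never derived).

no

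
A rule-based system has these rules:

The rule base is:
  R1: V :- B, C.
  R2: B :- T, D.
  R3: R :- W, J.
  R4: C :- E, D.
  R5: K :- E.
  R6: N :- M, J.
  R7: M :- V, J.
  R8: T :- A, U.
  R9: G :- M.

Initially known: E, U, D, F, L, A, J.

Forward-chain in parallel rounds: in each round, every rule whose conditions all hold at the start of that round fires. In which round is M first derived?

[1] R4 [C :- E, D.]; R5 [K :- E.]; R8 [T :- A, U.]. ⇒ new: C, K, T.
[2] R2 [B :- T, D.]. ⇒ new: B.
[3] R1 [V :- B, C.]. ⇒ new: V.
[4] R7 [M :- V, J.]. ⇒ new: M.
M first appears in round 4.

4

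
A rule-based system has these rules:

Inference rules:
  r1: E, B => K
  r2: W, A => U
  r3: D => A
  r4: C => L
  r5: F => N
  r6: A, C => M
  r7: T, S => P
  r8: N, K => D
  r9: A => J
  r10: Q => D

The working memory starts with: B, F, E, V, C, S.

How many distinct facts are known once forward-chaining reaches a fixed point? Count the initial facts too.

Round 1: r1 [E, B => K]; r4 [C => L]; r5 [F => N]. Adds K, L, N.
Round 2: r8 [N, K => D]. Adds D.
Round 3: r3 [D => A]. Adds A.
Round 4: r6 [A, C => M]; r9 [A => J]. Adds M, J.
Closure: {A, B, C, D, E, F, J, K, L, M, N, S, V} — 13 facts.

13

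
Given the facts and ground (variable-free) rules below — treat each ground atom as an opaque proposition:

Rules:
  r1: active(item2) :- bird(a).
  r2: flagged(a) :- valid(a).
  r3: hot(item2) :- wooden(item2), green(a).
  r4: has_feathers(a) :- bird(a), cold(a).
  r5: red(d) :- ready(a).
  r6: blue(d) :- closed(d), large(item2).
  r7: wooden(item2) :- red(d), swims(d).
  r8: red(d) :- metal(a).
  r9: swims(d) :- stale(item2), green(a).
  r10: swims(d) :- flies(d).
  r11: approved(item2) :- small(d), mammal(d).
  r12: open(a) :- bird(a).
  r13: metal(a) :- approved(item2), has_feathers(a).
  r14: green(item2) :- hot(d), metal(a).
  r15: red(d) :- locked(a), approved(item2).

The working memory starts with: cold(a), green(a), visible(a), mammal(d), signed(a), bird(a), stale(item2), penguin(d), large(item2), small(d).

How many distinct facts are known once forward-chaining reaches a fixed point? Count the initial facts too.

19

Round 1 — r1, r4, r9, r11, r12, derive active(item2), has_feathers(a), swims(d), approved(item2), open(a).
Round 2 — r13, derive metal(a).
Round 3 — r8, derive red(d).
Round 4 — r7, derive wooden(item2).
Round 5 — r3, derive hot(item2).
Closure: {active(item2), approved(item2), bird(a), cold(a), green(a), has_feathers(a), hot(item2), large(item2), mammal(d), metal(a), open(a), penguin(d), red(d), signed(a), small(d), stale(item2), swims(d), visible(a), wooden(item2)} — 19 facts.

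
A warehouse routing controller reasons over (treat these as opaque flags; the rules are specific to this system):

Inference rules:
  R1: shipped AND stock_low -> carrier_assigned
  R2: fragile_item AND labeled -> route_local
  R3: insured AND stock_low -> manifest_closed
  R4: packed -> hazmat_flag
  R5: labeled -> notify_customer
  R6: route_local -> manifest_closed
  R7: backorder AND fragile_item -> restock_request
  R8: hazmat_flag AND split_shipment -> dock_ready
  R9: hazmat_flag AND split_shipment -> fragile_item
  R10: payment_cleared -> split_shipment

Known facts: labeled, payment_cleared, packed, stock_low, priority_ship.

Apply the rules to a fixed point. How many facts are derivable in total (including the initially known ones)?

Round 1 fires R4, R5, R10, giving hazmat_flag, notify_customer, split_shipment.
Round 2 fires R8, R9, giving dock_ready, fragile_item.
Round 3 fires R2, giving route_local.
Round 4 fires R6, giving manifest_closed.
Closure: {dock_ready, fragile_item, hazmat_flag, labeled, manifest_closed, notify_customer, packed, payment_cleared, priority_ship, route_local, split_shipment, stock_low} — 12 facts.

12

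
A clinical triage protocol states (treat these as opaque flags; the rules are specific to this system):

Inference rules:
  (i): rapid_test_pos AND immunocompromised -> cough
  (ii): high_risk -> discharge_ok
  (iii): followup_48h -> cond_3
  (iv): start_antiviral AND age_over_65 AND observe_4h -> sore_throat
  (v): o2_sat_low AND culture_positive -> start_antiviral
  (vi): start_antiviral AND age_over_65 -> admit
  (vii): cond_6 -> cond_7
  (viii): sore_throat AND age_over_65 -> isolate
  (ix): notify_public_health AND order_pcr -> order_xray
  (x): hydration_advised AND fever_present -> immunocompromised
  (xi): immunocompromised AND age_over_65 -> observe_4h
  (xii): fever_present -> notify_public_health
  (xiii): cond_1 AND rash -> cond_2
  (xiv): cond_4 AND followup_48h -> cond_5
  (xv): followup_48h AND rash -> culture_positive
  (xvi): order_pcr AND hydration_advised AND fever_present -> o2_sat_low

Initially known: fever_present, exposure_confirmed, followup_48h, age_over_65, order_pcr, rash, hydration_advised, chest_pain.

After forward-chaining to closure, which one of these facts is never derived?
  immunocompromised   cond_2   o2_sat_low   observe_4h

cond_2

[1] (iii) [followup_48h -> cond_3]; (x) [hydration_advised AND fever_present -> immunocompromised]; (xii) [fever_present -> notify_public_health]; (xv) [followup_48h AND rash -> culture_positive]; (xvi) [order_pcr AND hydration_advised AND fever_present -> o2_sat_low]. ⇒ new: cond_3, immunocompromised, notify_public_health, culture_positive, o2_sat_low.
[2] (v) [o2_sat_low AND culture_positive -> start_antiviral]; (ix) [notify_public_health AND order_pcr -> order_xray]; (xi) [immunocompromised AND age_over_65 -> observe_4h]. ⇒ new: start_antiviral, order_xray, observe_4h.
[3] (iv) [start_antiviral AND age_over_65 AND observe_4h -> sore_throat]; (vi) [start_antiviral AND age_over_65 -> admit]. ⇒ new: sore_throat, admit.
[4] (viii) [sore_throat AND age_over_65 -> isolate]. ⇒ new: isolate.
Derived: immunocompromised (round 1), o2_sat_low (round 1), observe_4h (round 2). cond_2 never appears in any round.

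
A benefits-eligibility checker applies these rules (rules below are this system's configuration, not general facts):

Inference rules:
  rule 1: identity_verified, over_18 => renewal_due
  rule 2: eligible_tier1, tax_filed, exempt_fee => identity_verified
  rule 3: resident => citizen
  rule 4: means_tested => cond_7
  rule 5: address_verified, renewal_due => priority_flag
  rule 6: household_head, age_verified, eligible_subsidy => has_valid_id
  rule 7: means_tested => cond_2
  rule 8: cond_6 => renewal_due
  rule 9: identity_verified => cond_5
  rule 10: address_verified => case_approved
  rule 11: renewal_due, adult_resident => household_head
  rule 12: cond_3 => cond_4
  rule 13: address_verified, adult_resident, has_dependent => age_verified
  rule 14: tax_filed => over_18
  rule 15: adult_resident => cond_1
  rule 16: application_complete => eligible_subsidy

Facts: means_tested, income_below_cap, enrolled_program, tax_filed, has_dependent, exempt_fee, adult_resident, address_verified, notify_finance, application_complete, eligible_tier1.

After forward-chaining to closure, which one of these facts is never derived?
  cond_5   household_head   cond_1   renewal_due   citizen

Round 1 fires rule 2, rule 4, rule 7, rule 10, rule 13, rule 14, rule 15, rule 16, giving identity_verified, cond_7, cond_2, case_approved, age_verified, over_18, cond_1, eligible_subsidy.
Round 2 fires rule 1, rule 9, giving renewal_due, cond_5.
Round 3 fires rule 5, rule 11, giving priority_flag, household_head.
Round 4 fires rule 6, giving has_valid_id.
Derived: household_head (round 3), cond_5 (round 2), cond_1 (round 1), renewal_due (round 2). citizen never appears in any round.

citizen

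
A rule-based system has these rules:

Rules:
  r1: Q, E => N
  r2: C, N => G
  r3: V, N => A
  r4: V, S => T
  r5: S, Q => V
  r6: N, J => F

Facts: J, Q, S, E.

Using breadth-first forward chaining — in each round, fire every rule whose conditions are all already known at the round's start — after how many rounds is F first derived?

2

Round 1: r1 [Q, E => N]; r5 [S, Q => V]. Adds N, V.
Round 2: r3 [V, N => A]; r4 [V, S => T]; r6 [N, J => F]. Adds A, T, F.
F first appears in round 2.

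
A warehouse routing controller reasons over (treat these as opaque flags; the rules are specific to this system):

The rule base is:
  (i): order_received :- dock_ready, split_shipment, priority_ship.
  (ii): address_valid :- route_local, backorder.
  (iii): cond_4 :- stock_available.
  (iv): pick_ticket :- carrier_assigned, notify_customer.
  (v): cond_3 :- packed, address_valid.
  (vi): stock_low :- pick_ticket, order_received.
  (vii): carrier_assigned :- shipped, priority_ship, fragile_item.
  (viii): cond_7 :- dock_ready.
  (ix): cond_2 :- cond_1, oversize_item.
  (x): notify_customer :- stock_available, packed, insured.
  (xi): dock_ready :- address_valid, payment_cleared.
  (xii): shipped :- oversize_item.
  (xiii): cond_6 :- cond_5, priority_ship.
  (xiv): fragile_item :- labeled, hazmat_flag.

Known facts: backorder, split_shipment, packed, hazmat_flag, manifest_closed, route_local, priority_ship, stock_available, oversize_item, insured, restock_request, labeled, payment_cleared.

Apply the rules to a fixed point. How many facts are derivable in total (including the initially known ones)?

25

Round 1: (ii) [address_valid :- route_local, backorder.]; (iii) [cond_4 :- stock_available.]; (x) [notify_customer :- stock_available, packed, insured.]; (xii) [shipped :- oversize_item.]; (xiv) [fragile_item :- labeled, hazmat_flag.]. New: address_valid, cond_4, notify_customer, shipped, fragile_item.
Round 2: (v) [cond_3 :- packed, address_valid.]; (vii) [carrier_assigned :- shipped, priority_ship, fragile_item.]; (xi) [dock_ready :- address_valid, payment_cleared.]. New: cond_3, carrier_assigned, dock_ready.
Round 3: (i) [order_received :- dock_ready, split_shipment, priority_ship.]; (iv) [pick_ticket :- carrier_assigned, notify_customer.]; (viii) [cond_7 :- dock_ready.]. New: order_received, pick_ticket, cond_7.
Round 4: (vi) [stock_low :- pick_ticket, order_received.]. New: stock_low.
Closure: {address_valid, backorder, carrier_assigned, cond_3, cond_4, cond_7, dock_ready, fragile_item, hazmat_flag, insured, labeled, manifest_closed, notify_customer, order_received, oversize_item, packed, payment_cleared, pick_ticket, priority_ship, restock_request, route_local, shipped, split_shipment, stock_available, stock_low} — 25 facts.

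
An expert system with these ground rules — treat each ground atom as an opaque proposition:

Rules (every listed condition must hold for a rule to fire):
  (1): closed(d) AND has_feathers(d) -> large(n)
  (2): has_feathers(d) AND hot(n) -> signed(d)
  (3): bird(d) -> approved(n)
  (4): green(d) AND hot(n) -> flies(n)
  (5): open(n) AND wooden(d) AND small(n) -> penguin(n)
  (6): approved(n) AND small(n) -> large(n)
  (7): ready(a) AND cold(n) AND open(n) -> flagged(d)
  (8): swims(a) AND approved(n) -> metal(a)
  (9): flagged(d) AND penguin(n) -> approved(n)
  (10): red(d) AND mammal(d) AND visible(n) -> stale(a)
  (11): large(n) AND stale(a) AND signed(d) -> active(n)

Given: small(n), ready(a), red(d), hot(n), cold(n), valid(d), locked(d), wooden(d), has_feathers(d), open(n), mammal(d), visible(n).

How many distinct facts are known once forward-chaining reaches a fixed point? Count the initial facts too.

Round 1: (2) [has_feathers(d) AND hot(n) -> signed(d)]; (5) [open(n) AND wooden(d) AND small(n) -> penguin(n)]; (7) [ready(a) AND cold(n) AND open(n) -> flagged(d)]; (10) [red(d) AND mammal(d) AND visible(n) -> stale(a)]. Adds signed(d), penguin(n), flagged(d), stale(a).
Round 2: (9) [flagged(d) AND penguin(n) -> approved(n)]. Adds approved(n).
Round 3: (6) [approved(n) AND small(n) -> large(n)]. Adds large(n).
Round 4: (11) [large(n) AND stale(a) AND signed(d) -> active(n)]. Adds active(n).
Closure: {active(n), approved(n), cold(n), flagged(d), has_feathers(d), hot(n), large(n), locked(d), mammal(d), open(n), penguin(n), ready(a), red(d), signed(d), small(n), stale(a), valid(d), visible(n), wooden(d)} — 19 facts.

19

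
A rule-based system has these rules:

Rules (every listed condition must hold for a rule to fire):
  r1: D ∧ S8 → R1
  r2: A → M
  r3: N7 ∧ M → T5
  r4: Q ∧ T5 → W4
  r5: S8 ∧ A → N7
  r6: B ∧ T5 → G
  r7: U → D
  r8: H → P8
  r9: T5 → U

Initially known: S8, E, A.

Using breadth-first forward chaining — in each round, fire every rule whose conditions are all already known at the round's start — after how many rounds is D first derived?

Round 1 — r2, r5, derive M, N7.
Round 2 — r3, derive T5.
Round 3 — r9, derive U.
Round 4 — r7, derive D.
D first appears in round 4.

4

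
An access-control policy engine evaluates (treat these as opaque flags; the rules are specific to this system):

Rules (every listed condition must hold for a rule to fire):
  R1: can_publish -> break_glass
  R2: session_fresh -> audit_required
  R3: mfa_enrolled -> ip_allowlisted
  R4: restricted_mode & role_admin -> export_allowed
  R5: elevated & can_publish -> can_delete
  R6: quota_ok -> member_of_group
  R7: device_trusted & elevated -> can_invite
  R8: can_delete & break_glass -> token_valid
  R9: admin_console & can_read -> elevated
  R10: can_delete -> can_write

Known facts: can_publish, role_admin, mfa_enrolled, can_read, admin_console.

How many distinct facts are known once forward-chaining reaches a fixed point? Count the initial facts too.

[1] R1 [can_publish -> break_glass]; R3 [mfa_enrolled -> ip_allowlisted]; R9 [admin_console & can_read -> elevated]. ⇒ new: break_glass, ip_allowlisted, elevated.
[2] R5 [elevated & can_publish -> can_delete]. ⇒ new: can_delete.
[3] R8 [can_delete & break_glass -> token_valid]; R10 [can_delete -> can_write]. ⇒ new: token_valid, can_write.
Closure: {admin_console, break_glass, can_delete, can_publish, can_read, can_write, elevated, ip_allowlisted, mfa_enrolled, role_admin, token_valid} — 11 facts.

11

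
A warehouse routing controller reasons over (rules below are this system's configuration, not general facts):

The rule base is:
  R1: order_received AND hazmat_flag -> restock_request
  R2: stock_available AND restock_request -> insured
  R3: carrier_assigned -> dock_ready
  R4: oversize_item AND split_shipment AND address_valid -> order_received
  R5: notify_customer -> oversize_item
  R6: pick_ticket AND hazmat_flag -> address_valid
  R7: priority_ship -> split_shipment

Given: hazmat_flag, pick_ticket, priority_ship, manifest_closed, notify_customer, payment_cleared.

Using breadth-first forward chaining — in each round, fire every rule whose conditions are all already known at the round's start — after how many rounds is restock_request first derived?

3

Round 1: R5 [notify_customer -> oversize_item]; R6 [pick_ticket AND hazmat_flag -> address_valid]; R7 [priority_ship -> split_shipment]. Adds oversize_item, address_valid, split_shipment.
Round 2: R4 [oversize_item AND split_shipment AND address_valid -> order_received]. Adds order_received.
Round 3: R1 [order_received AND hazmat_flag -> restock_request]. Adds restock_request.
restock_request first appears in round 3.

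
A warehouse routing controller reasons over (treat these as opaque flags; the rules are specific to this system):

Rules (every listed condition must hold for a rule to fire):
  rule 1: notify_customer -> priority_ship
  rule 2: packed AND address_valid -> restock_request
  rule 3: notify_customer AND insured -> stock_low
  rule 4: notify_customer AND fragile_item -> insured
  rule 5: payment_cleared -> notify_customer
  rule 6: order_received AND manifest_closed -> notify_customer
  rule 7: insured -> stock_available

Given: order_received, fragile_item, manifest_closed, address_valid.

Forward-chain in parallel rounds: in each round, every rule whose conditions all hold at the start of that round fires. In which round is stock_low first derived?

Round 1: rule 6 [order_received AND manifest_closed -> notify_customer]. New: notify_customer.
Round 2: rule 1 [notify_customer -> priority_ship]; rule 4 [notify_customer AND fragile_item -> insured]. New: priority_ship, insured.
Round 3: rule 3 [notify_customer AND insured -> stock_low]; rule 7 [insured -> stock_available]. New: stock_low, stock_available.
stock_low first appears in round 3.

3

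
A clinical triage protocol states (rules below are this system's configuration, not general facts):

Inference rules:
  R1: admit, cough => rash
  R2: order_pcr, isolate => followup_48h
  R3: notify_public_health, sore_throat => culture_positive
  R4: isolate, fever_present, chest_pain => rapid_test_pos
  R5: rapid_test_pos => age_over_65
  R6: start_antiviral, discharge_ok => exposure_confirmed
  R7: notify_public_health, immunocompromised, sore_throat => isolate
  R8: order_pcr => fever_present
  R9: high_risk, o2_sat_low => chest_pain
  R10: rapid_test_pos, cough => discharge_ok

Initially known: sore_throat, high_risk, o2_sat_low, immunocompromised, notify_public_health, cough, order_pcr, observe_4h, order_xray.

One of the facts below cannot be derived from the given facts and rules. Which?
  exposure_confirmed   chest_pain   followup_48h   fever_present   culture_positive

Round 1: R3 [notify_public_health, sore_throat => culture_positive]; R7 [notify_public_health, immunocompromised, sore_throat => isolate]; R8 [order_pcr => fever_present]; R9 [high_risk, o2_sat_low => chest_pain]. Adds culture_positive, isolate, fever_present, chest_pain.
Round 2: R2 [order_pcr, isolate => followup_48h]; R4 [isolate, fever_present, chest_pain => rapid_test_pos]. Adds followup_48h, rapid_test_pos.
Round 3: R5 [rapid_test_pos => age_over_65]; R10 [rapid_test_pos, cough => discharge_ok]. Adds age_over_65, discharge_ok.
Derived: culture_positive (round 1), followup_48h (round 2), chest_pain (round 1), fever_present (round 1). exposure_confirmed never appears in any round.

exposure_confirmed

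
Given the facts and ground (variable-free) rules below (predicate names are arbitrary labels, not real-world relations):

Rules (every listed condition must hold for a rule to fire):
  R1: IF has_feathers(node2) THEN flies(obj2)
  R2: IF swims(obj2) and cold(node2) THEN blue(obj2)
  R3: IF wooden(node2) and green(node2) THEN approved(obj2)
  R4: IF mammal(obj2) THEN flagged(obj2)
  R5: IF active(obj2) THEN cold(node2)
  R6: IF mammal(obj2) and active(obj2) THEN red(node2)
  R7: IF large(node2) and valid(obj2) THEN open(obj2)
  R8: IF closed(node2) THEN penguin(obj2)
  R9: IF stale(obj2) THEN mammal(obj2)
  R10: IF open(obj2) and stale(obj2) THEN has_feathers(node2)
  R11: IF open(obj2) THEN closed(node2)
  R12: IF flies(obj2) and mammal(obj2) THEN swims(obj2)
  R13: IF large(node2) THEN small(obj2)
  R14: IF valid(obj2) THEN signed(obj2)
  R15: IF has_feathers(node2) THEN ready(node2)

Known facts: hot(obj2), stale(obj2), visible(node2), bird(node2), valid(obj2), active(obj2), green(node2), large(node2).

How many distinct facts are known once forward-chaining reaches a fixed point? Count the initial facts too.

22

Round 1: R5 [IF active(obj2) THEN cold(node2)]; R7 [IF large(node2) and valid(obj2) THEN open(obj2)]; R9 [IF stale(obj2) THEN mammal(obj2)]; R13 [IF large(node2) THEN small(obj2)]; R14 [IF valid(obj2) THEN signed(obj2)]. New: cold(node2), open(obj2), mammal(obj2), small(obj2), signed(obj2).
Round 2: R4 [IF mammal(obj2) THEN flagged(obj2)]; R6 [IF mammal(obj2) and active(obj2) THEN red(node2)]; R10 [IF open(obj2) and stale(obj2) THEN has_feathers(node2)]; R11 [IF open(obj2) THEN closed(node2)]. New: flagged(obj2), red(node2), has_feathers(node2), closed(node2).
Round 3: R1 [IF has_feathers(node2) THEN flies(obj2)]; R8 [IF closed(node2) THEN penguin(obj2)]; R15 [IF has_feathers(node2) THEN ready(node2)]. New: flies(obj2), penguin(obj2), ready(node2).
Round 4: R12 [IF flies(obj2) and mammal(obj2) THEN swims(obj2)]. New: swims(obj2).
Round 5: R2 [IF swims(obj2) and cold(node2) THEN blue(obj2)]. New: blue(obj2).
Closure: {active(obj2), bird(node2), blue(obj2), closed(node2), cold(node2), flagged(obj2), flies(obj2), green(node2), has_feathers(node2), hot(obj2), large(node2), mammal(obj2), open(obj2), penguin(obj2), ready(node2), red(node2), signed(obj2), small(obj2), stale(obj2), swims(obj2), valid(obj2), visible(node2)} — 22 facts.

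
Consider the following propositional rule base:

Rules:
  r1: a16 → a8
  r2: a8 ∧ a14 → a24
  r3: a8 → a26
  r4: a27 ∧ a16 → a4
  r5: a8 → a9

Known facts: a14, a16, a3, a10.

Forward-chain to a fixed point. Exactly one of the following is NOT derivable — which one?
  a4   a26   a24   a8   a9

Round 1: r1 [a16 → a8]. New: a8.
Round 2: r2 [a8 ∧ a14 → a24]; r3 [a8 → a26]; r5 [a8 → a9]. New: a24, a26, a9.
Derived: a24 (round 2), a9 (round 2), a26 (round 2), a8 (round 1). a4 never appears in any round.

a4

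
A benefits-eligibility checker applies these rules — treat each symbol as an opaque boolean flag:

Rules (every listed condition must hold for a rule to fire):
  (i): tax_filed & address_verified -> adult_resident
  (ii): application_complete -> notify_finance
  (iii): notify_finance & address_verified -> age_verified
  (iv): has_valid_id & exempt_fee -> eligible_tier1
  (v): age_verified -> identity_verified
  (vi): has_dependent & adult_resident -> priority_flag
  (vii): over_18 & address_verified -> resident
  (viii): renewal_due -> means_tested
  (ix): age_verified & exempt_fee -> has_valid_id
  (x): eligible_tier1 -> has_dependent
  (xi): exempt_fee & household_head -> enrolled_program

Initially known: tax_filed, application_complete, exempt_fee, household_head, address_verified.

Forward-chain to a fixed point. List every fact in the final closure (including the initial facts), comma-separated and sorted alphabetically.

address_verified, adult_resident, age_verified, application_complete, eligible_tier1, enrolled_program, exempt_fee, has_dependent, has_valid_id, household_head, identity_verified, notify_finance, priority_flag, tax_filed

Round 1: (i) [tax_filed & address_verified -> adult_resident]; (ii) [application_complete -> notify_finance]; (xi) [exempt_fee & household_head -> enrolled_program]. New: adult_resident, notify_finance, enrolled_program.
Round 2: (iii) [notify_finance & address_verified -> age_verified]. New: age_verified.
Round 3: (v) [age_verified -> identity_verified]; (ix) [age_verified & exempt_fee -> has_valid_id]. New: identity_verified, has_valid_id.
Round 4: (iv) [has_valid_id & exempt_fee -> eligible_tier1]. New: eligible_tier1.
Round 5: (x) [eligible_tier1 -> has_dependent]. New: has_dependent.
Round 6: (vi) [has_dependent & adult_resident -> priority_flag]. New: priority_flag.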